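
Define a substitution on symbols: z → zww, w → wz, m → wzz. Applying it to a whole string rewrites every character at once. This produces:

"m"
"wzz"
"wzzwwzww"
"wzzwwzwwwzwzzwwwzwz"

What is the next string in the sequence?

Applying the rule to each of the 19 symbols of wzzwwzwwwzwzzwwwzwz gives the pieces wz zww zww wz wz zww wz wz wz zww wz zww zww wz wz wz zww wz zww, which concatenate to the answer.

wzzwwzwwwzwzzwwwzwzwzzwwwzzwwzwwwzwzwzzwwwzzww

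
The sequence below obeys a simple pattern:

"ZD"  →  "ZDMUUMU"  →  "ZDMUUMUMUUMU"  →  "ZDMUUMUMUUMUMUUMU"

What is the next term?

ZDMUUMUMUUMUMUUMUMUUMU

The strings grow by a fixed suffix MUUMU each time.
So the next term is ZDMUUMUMUUMUMUUMU·MUUMU.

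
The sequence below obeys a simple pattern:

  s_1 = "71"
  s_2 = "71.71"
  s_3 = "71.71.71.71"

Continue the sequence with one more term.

71.71.71.71.71.71.71.71

Each string is two copies of the previous one joined by '.'.
So the next term is two copies of 71.71.71.71 with '.' between the halves.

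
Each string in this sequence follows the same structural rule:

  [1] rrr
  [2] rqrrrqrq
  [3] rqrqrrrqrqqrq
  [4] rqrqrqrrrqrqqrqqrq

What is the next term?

Every step adds rq to the front and qrq to the end of the previous string.
Applying this once more to rqrqrqrrrqrqqrqqrq:

rqrqrqrqrrrqrqqrqqrqqrq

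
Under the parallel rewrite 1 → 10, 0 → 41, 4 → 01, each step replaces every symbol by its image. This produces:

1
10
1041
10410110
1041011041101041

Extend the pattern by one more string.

Rewriting the 16 symbols of 1041011041101041 one by one yields 10 41 01 10 41 10 10 41 01 10 10 41 10 41 01 10; concatenated:

10410110411010410110104110410110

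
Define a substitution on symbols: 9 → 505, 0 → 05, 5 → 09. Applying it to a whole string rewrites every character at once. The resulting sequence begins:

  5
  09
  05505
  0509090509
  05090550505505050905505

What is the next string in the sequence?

φ(05090550505505050905505) expands symbol-by-symbol to 05 09 05 505 05 09 09 05 09 05 09 09 05 09 05 09 05 505 05 09 09 05 09; joining the 23 pieces gives the next term.

050905505050909050905090905090509055050509090509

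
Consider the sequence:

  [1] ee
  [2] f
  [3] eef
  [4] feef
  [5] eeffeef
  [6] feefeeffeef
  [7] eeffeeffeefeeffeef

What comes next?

feefeeffeefeeffeeffeefeeffeef

Each term (from the third on) is the two preceding terms concatenated in order: term 3 = ee·f = eef.
Continuing: feefeeffeef · eeffeeffeefeeffeef gives term 8.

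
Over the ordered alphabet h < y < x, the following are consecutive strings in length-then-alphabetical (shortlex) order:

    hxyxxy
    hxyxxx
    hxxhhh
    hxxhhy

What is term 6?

hxxhyh

Advancing 2 positions from hxxhhy through hxxhhy → hxxhhx reaches term 6.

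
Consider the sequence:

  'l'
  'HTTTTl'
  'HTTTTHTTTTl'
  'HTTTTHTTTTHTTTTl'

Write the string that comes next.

Every step adds HTTTT at the front: s(k+1) = HTTTT·s(k).
So the next term is HTTTT·HTTTTHTTTTHTTTTl.

HTTTTHTTTTHTTTTHTTTTl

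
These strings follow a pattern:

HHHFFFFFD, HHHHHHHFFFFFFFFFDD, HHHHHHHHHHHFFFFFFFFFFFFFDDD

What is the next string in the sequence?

HHHHHHHHHHHHHHHFFFFFFFFFFFFFFFFFDDDD

Reading off run lengths: H runs 3, 7, 11; F runs 5, 9, 13; D runs 1, 2, 3 — each is linear in n (n = 1, 2, …).
At n = 4 the blocks have lengths 15, 17, 4.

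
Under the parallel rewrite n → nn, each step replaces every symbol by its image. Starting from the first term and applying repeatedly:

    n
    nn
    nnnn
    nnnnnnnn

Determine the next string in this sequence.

nnnnnnnnnnnnnnnn

Rewriting each symbol of nnnnnnnn: n→nn, n→nn, n→nn, n→nn, n→nn, n→nn, n→nn, n→nn, which concatenates to nn nn nn nn nn nn nn nn.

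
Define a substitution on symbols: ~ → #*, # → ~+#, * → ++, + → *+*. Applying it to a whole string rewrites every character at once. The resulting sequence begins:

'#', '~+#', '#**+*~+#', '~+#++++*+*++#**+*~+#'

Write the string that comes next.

Replace each of the 20 characters of ~+#++++*+*++#**+*~+# in place — #* *+* ~+# *+* *+* *+* *+* ++ *+* ++ *+* *+* ~+# ++ ++ *+* ++ #* *+* ~+# — and concatenate.

#**+*~+#*+**+**+**+*++*+*++*+**+*~+#++++*+*++#**+*~+#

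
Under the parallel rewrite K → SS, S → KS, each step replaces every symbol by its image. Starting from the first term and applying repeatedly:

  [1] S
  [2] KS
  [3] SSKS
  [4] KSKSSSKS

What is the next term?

SSKSSSKSKSKSSSKS

Expanding KSKSSSKS: K→SS, S→KS, K→SS, S→KS, S→KS, S→KS, K→SS, S→KS. Concatenated: SS KS SS KS KS KS SS KS.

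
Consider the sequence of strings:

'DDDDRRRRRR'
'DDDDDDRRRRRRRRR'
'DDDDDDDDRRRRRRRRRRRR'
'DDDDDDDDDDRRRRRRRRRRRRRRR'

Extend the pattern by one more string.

DDDDDDDDDDDDRRRRRRRRRRRRRRRRRR

The n-th term is 2n D's then 3n R's, where the shown terms are n = 2, 3, 4, 5.
Setting n = 6 gives 12, 18 characters in each block.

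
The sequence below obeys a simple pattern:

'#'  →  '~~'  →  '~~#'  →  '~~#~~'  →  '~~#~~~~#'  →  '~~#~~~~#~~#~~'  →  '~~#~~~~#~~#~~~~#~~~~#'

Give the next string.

~~#~~~~#~~#~~~~#~~~~#~~#~~~~#~~#~~

From term 3 onward, concatenate the last term with the second-to-last: ~~·# = ~~#, ~~#·~~ = ~~#~~, …
So term 8 is ~~#~~~~#~~#~~~~#~~~~#·~~#~~~~#~~#~~.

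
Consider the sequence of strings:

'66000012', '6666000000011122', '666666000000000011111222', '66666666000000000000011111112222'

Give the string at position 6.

Term n consists of 2n 6's, followed by 3n+1 0's, followed by 2n-1 1's, followed by n 2's (n = 1, 2, …).
At n = 6 the blocks have lengths 12, 19, 11, 6.

666666666666000000000000000000011111111111222222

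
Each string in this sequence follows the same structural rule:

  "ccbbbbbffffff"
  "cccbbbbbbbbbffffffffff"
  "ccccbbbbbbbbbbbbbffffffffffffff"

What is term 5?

Each string has the form c^{n+1} b^{4n+1} f^{4n+2} (n = 1, 2, …).
At n = 5 the blocks have lengths 6, 21, 22.

ccccccbbbbbbbbbbbbbbbbbbbbbffffffffffffffffffffff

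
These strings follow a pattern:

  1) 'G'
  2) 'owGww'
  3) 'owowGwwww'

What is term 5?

owowowowGwwwwwwww

Every step adds ow to the front and ww to the end of the previous string.
From owowGwwww, 2 further steps: owowGwwww → owowowGwwwwww → (answer).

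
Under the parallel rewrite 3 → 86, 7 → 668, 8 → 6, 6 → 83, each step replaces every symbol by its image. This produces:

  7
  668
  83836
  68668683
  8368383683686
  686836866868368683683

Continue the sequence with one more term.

Rewriting the 21 symbols of 686836866868368683683 one by one yields 83 6 83 6 86 83 6 83 83 6 83 6 86 83 6 83 6 86 83 6 86; concatenated:

8368368683683836836868368368683686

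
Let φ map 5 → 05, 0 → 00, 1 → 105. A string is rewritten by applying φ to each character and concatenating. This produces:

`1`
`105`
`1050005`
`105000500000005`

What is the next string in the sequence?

1050005000000050000000000000005

φ(105000500000005) expands symbol-by-symbol to 105 00 05 00 00 00 05 00 00 00 00 00 00 00 05; joining the 15 pieces gives the next term.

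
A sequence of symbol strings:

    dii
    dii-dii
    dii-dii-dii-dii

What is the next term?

Each string is two copies of the previous one joined by '-'.
One more doubling of dii-dii-dii-dii gives the answer.

dii-dii-dii-dii-dii-dii-dii-dii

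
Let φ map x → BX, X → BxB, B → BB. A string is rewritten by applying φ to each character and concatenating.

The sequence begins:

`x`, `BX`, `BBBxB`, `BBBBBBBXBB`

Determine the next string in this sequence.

BBBBBBBBBBBBBBBxBBBBB

Expanding BBBBBBBXBB: B→BB, B→BB, B→BB, B→BB, B→BB, B→BB, B→BB, X→BxB, B→BB, B→BB. Concatenated: BB BB BB BB BB BB BB BxB BB BB.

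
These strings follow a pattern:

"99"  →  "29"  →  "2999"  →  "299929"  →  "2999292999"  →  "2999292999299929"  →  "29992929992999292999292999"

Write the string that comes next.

This is a Fibonacci-style word recurrence s(k) = s(k−1)·s(k−2): e.g. 29·99 = 2999.
The next term joins 29992929992999292999292999 and 2999292999299929.

299929299929992929992929992999292999299929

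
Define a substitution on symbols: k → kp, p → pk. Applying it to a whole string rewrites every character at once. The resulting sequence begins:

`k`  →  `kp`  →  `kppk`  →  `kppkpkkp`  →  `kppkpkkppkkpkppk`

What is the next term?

Replace each of the 16 characters of kppkpkkppkkpkppk in place — kp pk pk kp pk kp kp pk pk kp kp pk kp pk pk kp — and concatenate.

kppkpkkppkkpkppkpkkpkppkkppkpkkp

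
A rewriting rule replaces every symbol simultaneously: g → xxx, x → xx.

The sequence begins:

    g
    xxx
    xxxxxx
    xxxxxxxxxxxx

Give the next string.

Expanding xxxxxxxxxxxx: x→xx, x→xx, x→xx, x→xx, x→xx, x→xx, x→xx, x→xx, x→xx, x→xx, x→xx, x→xx. Concatenated: xx xx xx xx xx xx xx xx xx xx xx xx.

xxxxxxxxxxxxxxxxxxxxxxxx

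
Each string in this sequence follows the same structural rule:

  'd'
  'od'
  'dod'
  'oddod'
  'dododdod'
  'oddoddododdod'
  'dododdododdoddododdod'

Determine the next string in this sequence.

oddoddododdoddododdododdoddododdod

From term 3 onward, concatenate the second-to-last term with the last: d·od = dod, od·dod = oddod, …
Continuing: oddoddododdod · dododdododdoddododdod gives term 8.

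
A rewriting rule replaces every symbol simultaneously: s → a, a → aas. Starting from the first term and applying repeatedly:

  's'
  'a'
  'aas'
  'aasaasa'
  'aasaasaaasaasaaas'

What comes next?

Rewriting the 17 symbols of aasaasaaasaasaaas one by one yields aas aas a aas aas a aas aas aas a aas aas a aas aas aas a; concatenated:

aasaasaaasaasaaasaasaasaaasaasaaasaasaasa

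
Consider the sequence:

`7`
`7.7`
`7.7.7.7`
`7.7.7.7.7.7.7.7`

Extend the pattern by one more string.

s(k+1) = s(k)·.·s(k) — each term doubles the last with '.' between the halves.
So the next term is two copies of 7.7.7.7.7.7.7.7 with '.' between the halves.

7.7.7.7.7.7.7.7.7.7.7.7.7.7.7.7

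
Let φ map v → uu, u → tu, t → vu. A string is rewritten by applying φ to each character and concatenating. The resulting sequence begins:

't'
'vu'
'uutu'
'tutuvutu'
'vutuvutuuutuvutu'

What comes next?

Replace each of the 16 characters of vutuvutuuutuvutu in place — uu tu vu tu uu tu vu tu tu tu vu tu uu tu vu tu — and concatenate.

uutuvutuuutuvutututuvutuuutuvutu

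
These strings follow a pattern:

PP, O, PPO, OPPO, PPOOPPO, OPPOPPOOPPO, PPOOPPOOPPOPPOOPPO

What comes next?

OPPOPPOOPPOPPOOPPOOPPOPPOOPPO

Each term (from the third on) is the two preceding terms concatenated in order: term 3 = PP·O = PPO.
So term 8 is OPPOPPOOPPO·PPOOPPOOPPOPPOOPPO.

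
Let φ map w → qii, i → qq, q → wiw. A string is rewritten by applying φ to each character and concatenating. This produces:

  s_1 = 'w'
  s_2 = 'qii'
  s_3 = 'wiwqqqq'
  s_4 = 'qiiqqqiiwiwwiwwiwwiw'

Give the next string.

φ(qiiqqqiiwiwwiwwiwwiw) expands symbol-by-symbol to wiw qq qq wiw wiw wiw qq qq qii qq qii qii qq qii qii qq qii qii qq qii; joining the 20 pieces gives the next term.

wiwqqqqwiwwiwwiwqqqqqiiqqqiiqiiqqqiiqiiqqqiiqiiqqqii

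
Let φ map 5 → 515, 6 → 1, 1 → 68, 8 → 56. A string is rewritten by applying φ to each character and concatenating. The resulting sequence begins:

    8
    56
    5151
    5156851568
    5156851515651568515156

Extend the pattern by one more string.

Rewriting the 22 symbols of 5156851515651568515156 one by one yields 515 68 515 1 56 515 68 515 68 515 1 515 68 515 1 56 515 68 515 68 515 1; concatenated:

51568515156515685156851515156851515651568515685151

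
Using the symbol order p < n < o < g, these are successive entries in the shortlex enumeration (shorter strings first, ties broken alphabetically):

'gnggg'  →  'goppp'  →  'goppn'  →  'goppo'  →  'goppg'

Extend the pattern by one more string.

The successor of goppg increments the rightmost position that isn't already g and resets every position after it to p.

gopnp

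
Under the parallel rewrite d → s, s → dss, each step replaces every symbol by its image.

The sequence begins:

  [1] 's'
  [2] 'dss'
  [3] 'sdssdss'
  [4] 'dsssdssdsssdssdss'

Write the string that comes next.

Rewriting the 17 symbols of dsssdssdsssdssdss one by one yields s dss dss dss s dss dss s dss dss dss s dss dss s dss dss; concatenated:

sdssdssdsssdssdsssdssdssdsssdssdsssdssdss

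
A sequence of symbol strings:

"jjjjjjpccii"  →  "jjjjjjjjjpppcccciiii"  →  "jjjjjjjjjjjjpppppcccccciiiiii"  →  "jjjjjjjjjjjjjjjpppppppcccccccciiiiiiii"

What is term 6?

jjjjjjjjjjjjjjjjjjjjjpppppppppppcccccccccccciiiiiiiiiiii

Reading off run lengths: j runs 6, 9, 12, 15; p runs 1, 3, 5, 7; c runs 2, 4, 6, 8; i runs 2, 4, 6, 8 — each is linear in n (n = 1, 2, …).
Setting n = 6 gives 21, 11, 12, 12 characters in each block.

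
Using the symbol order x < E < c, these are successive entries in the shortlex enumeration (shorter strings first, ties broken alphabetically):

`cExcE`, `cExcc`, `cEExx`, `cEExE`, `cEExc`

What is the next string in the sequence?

cEEEx

Treat cEExc as a base-3 numeral over the given alphabet and add one, carrying through any trailing c's.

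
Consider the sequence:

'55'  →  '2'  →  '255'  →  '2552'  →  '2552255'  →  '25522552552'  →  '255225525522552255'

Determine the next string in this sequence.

25522552552255225525522552552

From term 3 onward, concatenate the last term with the second-to-last: 2·55 = 255, 255·2 = 2552, …
So term 8 is 255225525522552255·25522552552.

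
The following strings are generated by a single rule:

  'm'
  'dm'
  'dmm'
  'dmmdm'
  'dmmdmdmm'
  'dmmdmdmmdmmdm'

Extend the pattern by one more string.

Each term (from the third on) is the previous term followed by the one before it: term 3 = dm·m = dmm.
So term 7 is dmmdmdmmdmmdm·dmmdmdmm.

dmmdmdmmdmmdmdmmdmdmm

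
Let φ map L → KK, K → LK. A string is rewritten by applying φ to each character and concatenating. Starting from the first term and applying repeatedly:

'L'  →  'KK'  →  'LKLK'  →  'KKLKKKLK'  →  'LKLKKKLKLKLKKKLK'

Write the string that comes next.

Applying the rule to each of the 16 symbols of LKLKKKLKLKLKKKLK gives the pieces KK LK KK LK LK LK KK LK KK LK KK LK LK LK KK LK, which concatenate to the answer.

KKLKKKLKLKLKKKLKKKLKKKLKLKLKKKLK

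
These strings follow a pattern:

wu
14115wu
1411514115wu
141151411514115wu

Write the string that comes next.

Every step adds 14115 at the front: s(k+1) = 14115·s(k).
So the next term is 14115·141151411514115wu.

14115141151411514115wu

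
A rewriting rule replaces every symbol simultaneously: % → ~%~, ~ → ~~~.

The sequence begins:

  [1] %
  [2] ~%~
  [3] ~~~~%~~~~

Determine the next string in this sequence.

~~~~~~~~~~~~~%~~~~~~~~~~~~~

Expanding ~~~~%~~~~: ~→~~~, ~→~~~, ~→~~~, ~→~~~, %→~%~, ~→~~~, ~→~~~, ~→~~~, ~→~~~. Concatenated: ~~~ ~~~ ~~~ ~~~ ~%~ ~~~ ~~~ ~~~ ~~~.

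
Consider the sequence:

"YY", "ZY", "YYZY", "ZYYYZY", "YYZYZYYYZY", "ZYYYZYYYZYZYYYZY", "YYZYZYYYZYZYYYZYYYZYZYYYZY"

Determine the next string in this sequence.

Each term (from the third on) is the two preceding terms concatenated in order: term 3 = YY·ZY = YYZY.
Continuing: ZYYYZYYYZYZYYYZY · YYZYZYYYZYZYYYZYYYZYZYYYZY gives term 8.

ZYYYZYYYZYZYYYZYYYZYZYYYZYZYYYZYYYZYZYYYZY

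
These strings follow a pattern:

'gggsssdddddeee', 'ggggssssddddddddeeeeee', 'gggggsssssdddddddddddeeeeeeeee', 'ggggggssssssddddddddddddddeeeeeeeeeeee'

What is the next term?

gggggggsssssssdddddddddddddddddeeeeeeeeeeeeeee

Reading off run lengths: g runs 3, 4, 5, 6; s runs 3, 4, 5, 6; d runs 5, 8, 11, 14; e runs 3, 6, 9, 12 — each is linear in n (n = 1, 2, …).
Setting n = 5 gives 7, 7, 17, 15 characters in each block.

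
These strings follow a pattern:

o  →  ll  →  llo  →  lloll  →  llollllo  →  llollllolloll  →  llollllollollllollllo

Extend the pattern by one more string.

Each term (from the third on) is the previous term followed by the one before it: term 3 = ll·o = llo.
Continuing: llollllollollllollllo · llollllolloll gives term 8.

llollllollollllollllollollllolloll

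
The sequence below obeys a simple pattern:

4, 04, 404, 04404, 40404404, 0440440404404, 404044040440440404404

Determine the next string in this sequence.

0440440404404404044040440440404404

Each term (from the third on) is the two preceding terms concatenated in order: term 3 = 4·04 = 404.
The next term joins 0440440404404 and 404044040440440404404.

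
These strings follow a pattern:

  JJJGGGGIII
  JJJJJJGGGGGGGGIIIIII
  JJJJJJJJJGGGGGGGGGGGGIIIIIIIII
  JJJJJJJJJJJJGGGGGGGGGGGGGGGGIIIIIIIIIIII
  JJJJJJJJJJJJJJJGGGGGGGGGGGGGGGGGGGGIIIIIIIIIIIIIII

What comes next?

The n-th term is 3n J's then 4n G's then 3n I's (n = 1, 2, …).
At n = 6 the blocks have lengths 18, 24, 18.

JJJJJJJJJJJJJJJJJJGGGGGGGGGGGGGGGGGGGGGGGGIIIIIIIIIIIIIIIIII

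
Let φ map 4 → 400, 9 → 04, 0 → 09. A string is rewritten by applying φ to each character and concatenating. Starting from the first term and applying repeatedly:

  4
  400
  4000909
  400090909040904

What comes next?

400090909040904090409400090409400

φ(400090909040904) expands symbol-by-symbol to 400 09 09 09 04 09 04 09 04 09 400 09 04 09 400; joining the 15 pieces gives the next term.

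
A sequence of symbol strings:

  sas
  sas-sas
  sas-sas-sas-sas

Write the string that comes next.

Each string is two copies of the previous one joined by '-'.
Doubling sas-sas-sas-sas with '-' between the halves:

sas-sas-sas-sas-sas-sas-sas-sas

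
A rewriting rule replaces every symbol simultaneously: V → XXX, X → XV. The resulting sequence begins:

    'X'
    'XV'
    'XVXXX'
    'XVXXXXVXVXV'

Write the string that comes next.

XVXXXXVXVXVXVXXXXVXXXXVXXX

Expanding XVXXXXVXVXV: X→XV, V→XXX, X→XV, X→XV, X→XV, X→XV, V→XXX, X→XV, V→XXX, X→XV, V→XXX. Concatenated: XV XXX XV XV XV XV XXX XV XXX XV XXX.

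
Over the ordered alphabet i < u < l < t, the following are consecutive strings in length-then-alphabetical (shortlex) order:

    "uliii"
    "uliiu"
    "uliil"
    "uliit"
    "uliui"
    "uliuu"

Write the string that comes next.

Treat uliuu as a base-4 numeral over the given alphabet and add one, carrying through any trailing t's.

uliul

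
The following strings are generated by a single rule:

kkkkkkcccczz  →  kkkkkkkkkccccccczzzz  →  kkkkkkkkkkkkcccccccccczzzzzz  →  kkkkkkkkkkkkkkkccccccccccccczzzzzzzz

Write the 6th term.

kkkkkkkkkkkkkkkkkkkkkccccccccccccccccccczzzzzzzzzzzz

Each string has the form k^{3n+3} c^{3n+1} z^{2n} (n = 1, 2, …).
For term 6, n = 6, so the run lengths are 21, 19, 12.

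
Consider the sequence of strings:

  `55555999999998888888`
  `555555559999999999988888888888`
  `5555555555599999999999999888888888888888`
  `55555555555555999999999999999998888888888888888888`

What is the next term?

The n-th term is 3n-1 5's then 3n+2 9's then 4n-1 8's, where the shown terms are n = 2, 3, 4, 5.
For the next term, n = 6, so the run lengths are 17, 20, 23.

555555555555555559999999999999999999988888888888888888888888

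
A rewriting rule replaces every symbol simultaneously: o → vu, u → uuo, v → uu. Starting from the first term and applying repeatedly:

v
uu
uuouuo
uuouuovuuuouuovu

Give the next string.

Replace each of the 16 characters of uuouuovuuuouuovu in place — uuo uuo vu uuo uuo vu uu uuo uuo uuo vu uuo uuo vu uu uuo — and concatenate.

uuouuovuuuouuovuuuuuouuouuovuuuouuovuuuuuo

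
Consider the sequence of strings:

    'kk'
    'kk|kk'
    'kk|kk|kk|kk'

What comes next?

kk|kk|kk|kk|kk|kk|kk|kk

Every step duplicates the string with '|' between the halves.
One more doubling of kk|kk|kk|kk gives the answer.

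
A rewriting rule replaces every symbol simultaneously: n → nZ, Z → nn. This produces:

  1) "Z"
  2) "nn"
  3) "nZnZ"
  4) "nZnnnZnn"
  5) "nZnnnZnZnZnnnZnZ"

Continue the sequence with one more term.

nZnnnZnZnZnnnZnnnZnnnZnZnZnnnZnn

φ(nZnnnZnZnZnnnZnZ) expands symbol-by-symbol to nZ nn nZ nZ nZ nn nZ nn nZ nn nZ nZ nZ nn nZ nn; joining the 16 pieces gives the next term.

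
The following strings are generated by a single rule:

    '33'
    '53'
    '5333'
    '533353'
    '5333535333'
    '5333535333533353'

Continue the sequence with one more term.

This is a Fibonacci-style word recurrence s(k) = s(k−1)·s(k−2): e.g. 53·33 = 5333.
The next term joins 5333535333533353 and 5333535333.

53335353335333535333535333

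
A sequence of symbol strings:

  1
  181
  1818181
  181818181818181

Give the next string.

1818181818181818181818181818181

Each string is two copies of the previous one joined by '8'.
So the next term is two copies of 181818181818181 with '8' between the halves.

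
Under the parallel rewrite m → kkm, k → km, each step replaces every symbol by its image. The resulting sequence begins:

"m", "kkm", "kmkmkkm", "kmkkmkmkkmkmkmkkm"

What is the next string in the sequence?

Applying the rule to each of the 17 symbols of kmkkmkmkkmkmkmkkm gives the pieces km kkm km km kkm km kkm km km kkm km kkm km kkm km km kkm, which concatenate to the answer.

kmkkmkmkmkkmkmkkmkmkmkkmkmkkmkmkkmkmkmkkm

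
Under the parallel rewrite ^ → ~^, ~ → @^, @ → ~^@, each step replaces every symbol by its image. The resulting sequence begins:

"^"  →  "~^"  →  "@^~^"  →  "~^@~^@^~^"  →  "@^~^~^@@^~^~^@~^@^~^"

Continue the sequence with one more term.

Applying the rule to each of the 20 symbols of @^~^~^@@^~^~^@~^@^~^ gives the pieces ~^@ ~^ @^ ~^ @^ ~^ ~^@ ~^@ ~^ @^ ~^ @^ ~^ ~^@ @^ ~^ ~^@ ~^ @^ ~^, which concatenate to the answer.

~^@~^@^~^@^~^~^@~^@~^@^~^@^~^~^@@^~^~^@~^@^~^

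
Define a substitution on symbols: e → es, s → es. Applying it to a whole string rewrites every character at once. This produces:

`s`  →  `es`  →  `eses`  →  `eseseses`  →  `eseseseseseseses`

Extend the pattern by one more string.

eseseseseseseseseseseseseseseses

Applying the rule to each of the 16 symbols of eseseseseseseses gives the pieces es es es es es es es es es es es es es es es es, which concatenate to the answer.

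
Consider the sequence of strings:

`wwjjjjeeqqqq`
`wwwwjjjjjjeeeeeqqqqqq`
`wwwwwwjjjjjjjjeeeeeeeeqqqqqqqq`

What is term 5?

Each string has the form w^{2n} j^{2n+2} e^{3n-1} q^{2n+2} (n = 1, 2, …).
At n = 5 the blocks have lengths 10, 12, 14, 12.

wwwwwwwwwwjjjjjjjjjjjjeeeeeeeeeeeeeeqqqqqqqqqqqq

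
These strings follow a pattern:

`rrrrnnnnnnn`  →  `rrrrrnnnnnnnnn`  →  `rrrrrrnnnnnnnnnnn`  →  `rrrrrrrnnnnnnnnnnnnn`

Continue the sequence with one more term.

rrrrrrrrnnnnnnnnnnnnnnn

Term n consists of n+1 r's, followed by 2n+1 n's, where the shown terms are n = 3, 4, 5, 6.
Setting n = 7 gives 8, 15 characters in each block.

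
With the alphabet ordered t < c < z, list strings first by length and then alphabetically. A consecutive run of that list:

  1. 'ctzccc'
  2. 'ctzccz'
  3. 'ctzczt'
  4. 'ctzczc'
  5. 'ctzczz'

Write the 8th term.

ctzztz

Advancing 3 positions from ctzczz through ctzczz → ctzztt → ctzztc reaches term 8.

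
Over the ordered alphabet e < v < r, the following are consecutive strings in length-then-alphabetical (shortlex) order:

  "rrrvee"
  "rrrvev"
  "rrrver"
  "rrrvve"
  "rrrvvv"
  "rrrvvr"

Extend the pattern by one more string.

rrrvre

Find the rightmost character of rrrvvr below r, bump it to the next letter, and reset everything to its right to e.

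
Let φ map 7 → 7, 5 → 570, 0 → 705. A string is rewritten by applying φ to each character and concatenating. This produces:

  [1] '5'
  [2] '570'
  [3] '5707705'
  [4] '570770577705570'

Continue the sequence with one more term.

5707705777055707777055705707705

Applying the rule to each of the 15 symbols of 570770577705570 gives the pieces 570 7 705 7 7 705 570 7 7 7 705 570 570 7 705, which concatenate to the answer.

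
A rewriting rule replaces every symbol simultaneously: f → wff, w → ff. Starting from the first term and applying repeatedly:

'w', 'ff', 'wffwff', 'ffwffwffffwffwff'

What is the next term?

wffwffffwffwffffwffwffwffwffffwffwffffwffwff

Applying the rule to each of the 16 symbols of ffwffwffffwffwff gives the pieces wff wff ff wff wff ff wff wff wff wff ff wff wff ff wff wff, which concatenate to the answer.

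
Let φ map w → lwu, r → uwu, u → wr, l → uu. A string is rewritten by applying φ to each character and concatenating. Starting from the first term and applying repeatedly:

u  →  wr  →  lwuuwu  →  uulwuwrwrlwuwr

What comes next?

wrwruulwuwrlwuuwulwuuwuuulwuwrlwuuwu

Applying the rule to each of the 14 symbols of uulwuwrwrlwuwr gives the pieces wr wr uu lwu wr lwu uwu lwu uwu uu lwu wr lwu uwu, which concatenate to the answer.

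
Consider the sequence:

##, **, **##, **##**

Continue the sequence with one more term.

**##****##

Each term (from the third on) is the previous term followed by the one before it: term 3 = **·## = **##.
So term 5 is **##**·**##.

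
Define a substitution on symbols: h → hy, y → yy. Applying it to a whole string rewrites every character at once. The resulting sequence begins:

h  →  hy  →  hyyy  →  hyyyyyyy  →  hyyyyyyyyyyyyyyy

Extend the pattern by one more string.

Rewriting the 16 symbols of hyyyyyyyyyyyyyyy one by one yields hy yy yy yy yy yy yy yy yy yy yy yy yy yy yy yy; concatenated:

hyyyyyyyyyyyyyyyyyyyyyyyyyyyyyyy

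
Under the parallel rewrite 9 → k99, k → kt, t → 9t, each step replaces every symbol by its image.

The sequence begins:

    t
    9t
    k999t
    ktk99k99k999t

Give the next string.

kt9tktk99k99ktk99k99ktk99k99k999t

Replace each of the 13 characters of ktk99k99k999t in place — kt 9t kt k99 k99 kt k99 k99 kt k99 k99 k99 9t — and concatenate.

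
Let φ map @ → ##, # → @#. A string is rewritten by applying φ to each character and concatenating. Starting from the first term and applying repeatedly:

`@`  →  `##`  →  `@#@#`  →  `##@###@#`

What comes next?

@#@###@#@#@###@#

Expanding ##@###@#: #→@#, #→@#, @→##, #→@#, #→@#, #→@#, @→##, #→@#. Concatenated: @# @# ## @# @# @# ## @#.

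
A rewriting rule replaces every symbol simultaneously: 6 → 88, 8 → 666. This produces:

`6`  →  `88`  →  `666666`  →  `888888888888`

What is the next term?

Rewriting each symbol of 888888888888: 8→666, 8→666, 8→666, 8→666, 8→666, 8→666, 8→666, 8→666, 8→666, 8→666, 8→666, 8→666, which concatenates to 666 666 666 666 666 666 666 666 666 666 666 666.

666666666666666666666666666666666666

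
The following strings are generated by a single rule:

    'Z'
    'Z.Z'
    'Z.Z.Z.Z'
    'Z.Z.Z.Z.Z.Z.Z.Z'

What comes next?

Each string is two copies of the previous one joined by '.'.
So the next term is two copies of Z.Z.Z.Z.Z.Z.Z.Z with '.' between the halves.

Z.Z.Z.Z.Z.Z.Z.Z.Z.Z.Z.Z.Z.Z.Z.Z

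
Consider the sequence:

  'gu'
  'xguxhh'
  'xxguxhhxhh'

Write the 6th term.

xxxxxguxhhxhhxhhxhhxhh

Every step adds x to the front and xhh to the end of the previous string.
From xxguxhhxhh, 3 further steps: xxguxhhxhh → xxxguxhhxhhxhh → xxxxguxhhxhhxhhxhh → (answer).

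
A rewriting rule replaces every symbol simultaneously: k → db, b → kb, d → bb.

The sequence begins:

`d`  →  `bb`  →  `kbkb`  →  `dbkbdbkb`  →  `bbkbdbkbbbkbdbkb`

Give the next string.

Rewriting the 16 symbols of bbkbdbkbbbkbdbkb one by one yields kb kb db kb bb kb db kb kb kb db kb bb kb db kb; concatenated:

kbkbdbkbbbkbdbkbkbkbdbkbbbkbdbkb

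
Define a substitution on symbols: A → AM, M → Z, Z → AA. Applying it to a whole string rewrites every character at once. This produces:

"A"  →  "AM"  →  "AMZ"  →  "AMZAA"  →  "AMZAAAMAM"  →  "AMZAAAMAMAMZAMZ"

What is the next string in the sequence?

Applying the rule to each of the 15 symbols of AMZAAAMAMAMZAMZ gives the pieces AM Z AA AM AM AM Z AM Z AM Z AA AM Z AA, which concatenate to the answer.

AMZAAAMAMAMZAMZAMZAAAMZAA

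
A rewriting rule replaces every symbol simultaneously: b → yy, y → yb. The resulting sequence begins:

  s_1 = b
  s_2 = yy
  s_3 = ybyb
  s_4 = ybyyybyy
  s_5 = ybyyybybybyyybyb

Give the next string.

Applying the rule to each of the 16 symbols of ybyyybybybyyybyb gives the pieces yb yy yb yb yb yy yb yy yb yy yb yb yb yy yb yy, which concatenate to the answer.

ybyyybybybyyybyyybyyybybybyyybyy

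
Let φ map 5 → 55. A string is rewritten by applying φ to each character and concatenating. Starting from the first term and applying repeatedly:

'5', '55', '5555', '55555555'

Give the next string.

5555555555555555

Expanding 55555555: 5→55, 5→55, 5→55, 5→55, 5→55, 5→55, 5→55, 5→55. Concatenated: 55 55 55 55 55 55 55 55.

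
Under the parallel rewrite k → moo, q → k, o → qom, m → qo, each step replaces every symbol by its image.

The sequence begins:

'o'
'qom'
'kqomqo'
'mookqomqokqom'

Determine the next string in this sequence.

φ(mookqomqokqom) expands symbol-by-symbol to qo qom qom moo k qom qo k qom moo k qom qo; joining the 13 pieces gives the next term.

qoqomqommookqomqokqommookqomqo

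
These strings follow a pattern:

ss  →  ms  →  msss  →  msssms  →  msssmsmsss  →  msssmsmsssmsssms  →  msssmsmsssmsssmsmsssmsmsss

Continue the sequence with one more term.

Each term (from the third on) is the previous term followed by the one before it: term 3 = ms·ss = msss.
So term 8 is msssmsmsssmsssmsmsssmsmsss·msssmsmsssmsssms.

msssmsmsssmsssmsmsssmsmsssmsssmsmsssmsssms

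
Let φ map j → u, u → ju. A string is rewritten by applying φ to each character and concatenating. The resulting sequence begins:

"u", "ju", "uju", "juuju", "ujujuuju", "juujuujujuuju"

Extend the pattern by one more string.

ujujuujujuujuujujuuju

Applying the rule to each of the 13 symbols of juujuujujuuju gives the pieces u ju ju u ju ju u ju u ju ju u ju, which concatenate to the answer.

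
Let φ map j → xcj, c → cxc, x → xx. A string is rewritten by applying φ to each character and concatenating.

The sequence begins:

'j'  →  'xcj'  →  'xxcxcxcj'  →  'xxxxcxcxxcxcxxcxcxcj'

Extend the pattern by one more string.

Applying the rule to each of the 20 symbols of xxxxcxcxxcxcxxcxcxcj gives the pieces xx xx xx xx cxc xx cxc xx xx cxc xx cxc xx xx cxc xx cxc xx cxc xcj, which concatenate to the answer.

xxxxxxxxcxcxxcxcxxxxcxcxxcxcxxxxcxcxxcxcxxcxcxcj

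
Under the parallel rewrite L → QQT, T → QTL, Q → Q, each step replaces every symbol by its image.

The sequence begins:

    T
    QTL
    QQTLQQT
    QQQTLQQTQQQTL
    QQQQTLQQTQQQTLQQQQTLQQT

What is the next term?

Rewriting the 23 symbols of QQQQTLQQTQQQTLQQQQTLQQT one by one yields Q Q Q Q QTL QQT Q Q QTL Q Q Q QTL QQT Q Q Q Q QTL QQT Q Q QTL; concatenated:

QQQQQTLQQTQQQTLQQQQTLQQTQQQQQTLQQTQQQTL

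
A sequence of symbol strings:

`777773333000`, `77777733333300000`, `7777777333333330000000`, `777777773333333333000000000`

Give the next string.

77777777733333333333300000000000

Term n consists of n+3 7's, followed by 2n 3's, followed by 2n-1 0's, where the shown terms are n = 2, 3, 4, 5.
For the next term, n = 6, so the run lengths are 9, 12, 11.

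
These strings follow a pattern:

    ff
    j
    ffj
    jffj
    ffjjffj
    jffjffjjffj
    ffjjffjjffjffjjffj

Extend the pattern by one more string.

jffjffjjffjffjjffjjffjffjjffj

From term 3 onward, concatenate the second-to-last term with the last: ff·j = ffj, j·ffj = jffj, …
The next term joins jffjffjjffj and ffjjffjjffjffjjffj.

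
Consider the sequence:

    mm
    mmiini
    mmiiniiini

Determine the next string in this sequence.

Every step adds iini to the end: s(k+1) = s(k)·iini.
One more step from mmiiniiini gives the answer.

mmiiniiiniiini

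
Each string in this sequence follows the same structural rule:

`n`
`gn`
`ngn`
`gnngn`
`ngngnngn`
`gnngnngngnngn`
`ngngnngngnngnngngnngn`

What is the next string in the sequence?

gnngnngngnngnngngnngngnngnngngnngn

Each term (from the third on) is the two preceding terms concatenated in order: term 3 = n·gn = ngn.
So term 8 is gnngnngngnngn·ngngnngngnngnngngnngn.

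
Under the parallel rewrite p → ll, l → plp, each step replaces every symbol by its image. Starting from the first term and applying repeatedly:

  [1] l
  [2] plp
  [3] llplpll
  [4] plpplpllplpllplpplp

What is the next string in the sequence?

Replace each of the 19 characters of plpplpllplpllplpplp in place — ll plp ll ll plp ll plp plp ll plp ll plp plp ll plp ll ll plp ll — and concatenate.

llplpllllplpllplpplpllplpllplpplpllplpllllplpll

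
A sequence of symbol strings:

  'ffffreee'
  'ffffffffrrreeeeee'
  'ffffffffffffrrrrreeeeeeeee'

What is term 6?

Term n consists of 4n f's, followed by 2n-1 r's, followed by 3n e's (n = 1, 2, …).
Setting n = 6 gives 24, 11, 18 characters in each block.

ffffffffffffffffffffffffrrrrrrrrrrreeeeeeeeeeeeeeeeee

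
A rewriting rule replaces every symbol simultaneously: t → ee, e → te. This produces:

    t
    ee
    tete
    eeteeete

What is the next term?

Rewriting each symbol of eeteeete: e→te, e→te, t→ee, e→te, e→te, e→te, t→ee, e→te, which concatenates to te te ee te te te ee te.

teteeeteteteeete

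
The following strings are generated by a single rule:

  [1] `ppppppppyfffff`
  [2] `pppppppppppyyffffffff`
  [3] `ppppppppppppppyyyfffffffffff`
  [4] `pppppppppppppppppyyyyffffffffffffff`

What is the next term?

ppppppppppppppppppppyyyyyfffffffffffffffff

The n-th term is 3n+2 p's then n-1 y's then 3n-1 f's, where the shown terms are n = 2, 3, 4, 5.
Setting n = 6 gives 20, 5, 17 characters in each block.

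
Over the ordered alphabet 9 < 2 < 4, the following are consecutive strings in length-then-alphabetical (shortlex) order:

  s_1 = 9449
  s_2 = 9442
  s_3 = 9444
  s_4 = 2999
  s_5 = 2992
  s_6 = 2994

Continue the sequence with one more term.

Find the rightmost character of 2994 below 4, bump it to the next letter, and reset everything to its right to 9.

2929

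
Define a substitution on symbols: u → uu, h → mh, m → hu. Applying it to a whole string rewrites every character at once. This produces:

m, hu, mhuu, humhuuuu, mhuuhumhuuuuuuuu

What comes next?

φ(mhuuhumhuuuuuuuu) expands symbol-by-symbol to hu mh uu uu mh uu hu mh uu uu uu uu uu uu uu uu; joining the 16 pieces gives the next term.

humhuuuumhuuhumhuuuuuuuuuuuuuuuu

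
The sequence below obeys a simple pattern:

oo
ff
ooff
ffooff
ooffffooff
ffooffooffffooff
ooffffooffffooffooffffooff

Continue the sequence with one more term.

This is a Fibonacci-style word recurrence s(k) = s(k−2)·s(k−1): e.g. oo·ff = ooff.
The next term joins ffooffooffffooff and ooffffooffffooffooffffooff.

ffooffooffffooffooffffooffffooffooffffooff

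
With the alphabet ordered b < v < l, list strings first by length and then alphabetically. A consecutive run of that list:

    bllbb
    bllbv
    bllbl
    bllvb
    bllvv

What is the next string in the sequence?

Find the rightmost character of bllvv below l, bump it to the next letter, and reset everything to its right to b.

bllvl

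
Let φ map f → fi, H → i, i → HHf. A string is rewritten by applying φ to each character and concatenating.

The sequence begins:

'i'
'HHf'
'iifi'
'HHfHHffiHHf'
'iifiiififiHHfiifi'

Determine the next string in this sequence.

Replace each of the 17 characters of iifiiififiHHfiifi in place — HHf HHf fi HHf HHf HHf fi HHf fi HHf i i fi HHf HHf fi HHf — and concatenate.

HHfHHffiHHfHHfHHffiHHffiHHfiifiHHfHHffiHHf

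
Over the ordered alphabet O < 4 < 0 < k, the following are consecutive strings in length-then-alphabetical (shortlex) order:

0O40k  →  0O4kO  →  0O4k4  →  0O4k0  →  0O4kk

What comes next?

Find the rightmost character of 0O4kk below k, bump it to the next letter, and reset everything to its right to O.

0O0OO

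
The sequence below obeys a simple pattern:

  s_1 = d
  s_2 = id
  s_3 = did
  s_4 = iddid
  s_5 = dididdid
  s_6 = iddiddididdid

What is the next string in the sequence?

dididdididdiddididdid

This is a Fibonacci-style word recurrence s(k) = s(k−2)·s(k−1): e.g. d·id = did.
The next term joins dididdid and iddiddididdid.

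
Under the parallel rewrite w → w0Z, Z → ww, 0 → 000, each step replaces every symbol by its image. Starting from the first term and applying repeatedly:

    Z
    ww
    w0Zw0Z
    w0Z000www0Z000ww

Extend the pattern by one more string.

Rewriting the 16 symbols of w0Z000www0Z000ww one by one yields w0Z 000 ww 000 000 000 w0Z w0Z w0Z 000 ww 000 000 000 w0Z w0Z; concatenated:

w0Z000ww000000000w0Zw0Zw0Z000ww000000000w0Zw0Z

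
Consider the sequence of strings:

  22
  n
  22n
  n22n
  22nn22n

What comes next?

Each term (from the third on) is the two preceding terms concatenated in order: term 3 = 22·n = 22n.
Continuing: n22n · 22nn22n gives term 6.

n22n22nn22n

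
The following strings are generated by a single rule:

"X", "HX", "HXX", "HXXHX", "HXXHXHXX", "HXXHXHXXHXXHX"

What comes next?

HXXHXHXXHXXHXHXXHXHXX

This is a Fibonacci-style word recurrence s(k) = s(k−1)·s(k−2): e.g. HX·X = HXX.
So term 7 is HXXHXHXXHXXHX·HXXHXHXX.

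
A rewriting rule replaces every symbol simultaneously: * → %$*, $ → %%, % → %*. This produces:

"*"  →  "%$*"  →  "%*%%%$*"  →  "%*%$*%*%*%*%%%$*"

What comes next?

φ(%*%$*%*%*%*%%%$*) expands symbol-by-symbol to %* %$* %* %% %$* %* %$* %* %$* %* %$* %* %* %* %% %$*; joining the 16 pieces gives the next term.

%*%$*%*%%%$*%*%$*%*%$*%*%$*%*%*%*%%%$*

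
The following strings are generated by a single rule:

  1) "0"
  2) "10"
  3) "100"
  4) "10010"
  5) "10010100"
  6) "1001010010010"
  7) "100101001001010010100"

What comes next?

1001010010010100101001001010010010

Each term (from the third on) is the previous term followed by the one before it: term 3 = 10·0 = 100.
Continuing: 100101001001010010100 · 1001010010010 gives term 8.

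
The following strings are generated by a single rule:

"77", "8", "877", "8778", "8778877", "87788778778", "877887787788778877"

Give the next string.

87788778778877887787788778778

This is a Fibonacci-style word recurrence s(k) = s(k−1)·s(k−2): e.g. 8·77 = 877.
Continuing: 877887787788778877 · 87788778778 gives term 8.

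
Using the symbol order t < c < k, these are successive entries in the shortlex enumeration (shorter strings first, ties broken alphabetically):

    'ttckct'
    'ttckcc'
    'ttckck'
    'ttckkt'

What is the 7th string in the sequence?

ttkttt

Continuing the enumeration 3 steps past ttckkt: ttckkt → ttckkc → ttckkk → (answer).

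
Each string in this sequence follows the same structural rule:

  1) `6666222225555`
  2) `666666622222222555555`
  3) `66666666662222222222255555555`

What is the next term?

Term n consists of 3n+1 6's, followed by 3n+2 2's, followed by 2n+2 5's (n = 1, 2, …).
Setting n = 4 gives 13, 14, 10 characters in each block.

6666666666666222222222222225555555555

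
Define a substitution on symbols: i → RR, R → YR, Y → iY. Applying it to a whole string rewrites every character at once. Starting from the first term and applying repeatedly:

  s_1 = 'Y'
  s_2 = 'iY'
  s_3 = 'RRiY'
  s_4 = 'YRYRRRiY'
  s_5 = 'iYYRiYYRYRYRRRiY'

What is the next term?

Rewriting the 16 symbols of iYYRiYYRYRYRRRiY one by one yields RR iY iY YR RR iY iY YR iY YR iY YR YR YR RR iY; concatenated:

RRiYiYYRRRiYiYYRiYYRiYYRYRYRRRiY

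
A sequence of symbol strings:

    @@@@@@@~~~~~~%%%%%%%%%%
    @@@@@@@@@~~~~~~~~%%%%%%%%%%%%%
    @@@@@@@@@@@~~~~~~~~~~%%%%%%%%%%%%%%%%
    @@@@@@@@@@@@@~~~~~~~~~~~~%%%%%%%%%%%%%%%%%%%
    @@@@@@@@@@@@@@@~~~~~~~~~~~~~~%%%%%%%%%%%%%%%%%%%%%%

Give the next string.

Term n consists of 2n+1 @'s, followed by 2n ~'s, followed by 3n+1 %'s, where the shown terms are n = 3, 4, 5, 6, 7.
At n = 8 the blocks have lengths 17, 16, 25.

@@@@@@@@@@@@@@@@@~~~~~~~~~~~~~~~~%%%%%%%%%%%%%%%%%%%%%%%%%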